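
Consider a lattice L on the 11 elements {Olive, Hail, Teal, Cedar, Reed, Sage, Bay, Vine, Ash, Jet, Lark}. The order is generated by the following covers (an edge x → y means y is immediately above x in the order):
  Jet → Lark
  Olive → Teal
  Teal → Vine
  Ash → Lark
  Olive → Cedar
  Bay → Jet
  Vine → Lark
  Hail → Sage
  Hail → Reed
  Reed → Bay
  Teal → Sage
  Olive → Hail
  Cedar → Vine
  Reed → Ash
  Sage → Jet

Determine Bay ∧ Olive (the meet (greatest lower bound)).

Common lower bounds of {Bay, Olive}: Olive.
The greatest among these is Olive.

Olive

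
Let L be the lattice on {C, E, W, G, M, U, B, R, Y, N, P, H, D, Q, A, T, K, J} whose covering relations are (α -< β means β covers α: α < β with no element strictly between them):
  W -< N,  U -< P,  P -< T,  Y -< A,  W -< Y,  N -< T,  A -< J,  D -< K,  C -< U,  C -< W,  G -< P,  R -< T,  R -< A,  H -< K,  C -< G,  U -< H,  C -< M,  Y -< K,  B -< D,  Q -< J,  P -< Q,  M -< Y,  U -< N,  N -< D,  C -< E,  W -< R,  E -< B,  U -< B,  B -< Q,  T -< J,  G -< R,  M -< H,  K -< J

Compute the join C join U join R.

T

Common upper bounds of {C, U, R}: J, T.
The least among these is T.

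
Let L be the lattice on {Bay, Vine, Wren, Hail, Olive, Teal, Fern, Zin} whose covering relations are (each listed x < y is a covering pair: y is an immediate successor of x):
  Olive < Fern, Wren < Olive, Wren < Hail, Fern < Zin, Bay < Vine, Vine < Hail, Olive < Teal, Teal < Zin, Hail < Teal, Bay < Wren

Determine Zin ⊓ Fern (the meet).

Common lower bounds of {Zin, Fern}: Bay, Fern, Olive, Wren.
The greatest among these is Fern.

Fern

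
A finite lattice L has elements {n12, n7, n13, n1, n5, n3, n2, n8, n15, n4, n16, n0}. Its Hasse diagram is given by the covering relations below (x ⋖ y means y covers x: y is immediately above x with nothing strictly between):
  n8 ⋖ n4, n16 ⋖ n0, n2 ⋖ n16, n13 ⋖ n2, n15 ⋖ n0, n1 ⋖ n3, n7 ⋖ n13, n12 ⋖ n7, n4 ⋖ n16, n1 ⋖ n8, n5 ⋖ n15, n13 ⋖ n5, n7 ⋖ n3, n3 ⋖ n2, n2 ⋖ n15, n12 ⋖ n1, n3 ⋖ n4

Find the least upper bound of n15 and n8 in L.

Common upper bounds of {n15, n8}: n0.
The least among these is n0.

n0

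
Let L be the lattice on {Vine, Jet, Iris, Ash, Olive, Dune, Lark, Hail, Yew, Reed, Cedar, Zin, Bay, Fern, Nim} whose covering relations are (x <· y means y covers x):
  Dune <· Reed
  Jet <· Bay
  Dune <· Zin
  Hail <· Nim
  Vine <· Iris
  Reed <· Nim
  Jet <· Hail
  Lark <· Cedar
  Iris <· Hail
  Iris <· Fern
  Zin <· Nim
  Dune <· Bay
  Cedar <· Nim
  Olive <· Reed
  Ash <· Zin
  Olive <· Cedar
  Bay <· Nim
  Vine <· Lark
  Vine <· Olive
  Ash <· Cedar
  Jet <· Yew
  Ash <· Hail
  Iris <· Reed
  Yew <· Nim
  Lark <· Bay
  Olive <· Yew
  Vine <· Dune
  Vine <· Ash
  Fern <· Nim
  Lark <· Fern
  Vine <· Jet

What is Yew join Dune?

Nim

Common upper bounds of {Yew, Dune}: Nim.
The least among these is Nim.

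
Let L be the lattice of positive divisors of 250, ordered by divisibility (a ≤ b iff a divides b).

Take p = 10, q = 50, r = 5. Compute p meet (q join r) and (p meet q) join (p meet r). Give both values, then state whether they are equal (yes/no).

10; 10; yes

q join r = 50, so p meet (q join r) = 10 meet 50 = 10.
p meet q = 10 and p meet r = 5, so (p meet q) join (p meet r) = 10 join 5 = 10.
Equal: yes.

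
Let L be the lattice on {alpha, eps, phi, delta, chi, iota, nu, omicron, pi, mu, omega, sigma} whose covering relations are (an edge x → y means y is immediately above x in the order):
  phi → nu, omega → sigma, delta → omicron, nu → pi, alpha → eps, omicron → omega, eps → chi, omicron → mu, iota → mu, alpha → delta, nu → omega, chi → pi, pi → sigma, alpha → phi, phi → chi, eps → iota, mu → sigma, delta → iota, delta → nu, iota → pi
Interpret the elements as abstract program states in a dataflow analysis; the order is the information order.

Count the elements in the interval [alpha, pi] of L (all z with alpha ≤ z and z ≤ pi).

8

The interval [alpha, pi] = {alpha, chi, delta, eps, iota, nu, phi, pi}, which has 8 elements.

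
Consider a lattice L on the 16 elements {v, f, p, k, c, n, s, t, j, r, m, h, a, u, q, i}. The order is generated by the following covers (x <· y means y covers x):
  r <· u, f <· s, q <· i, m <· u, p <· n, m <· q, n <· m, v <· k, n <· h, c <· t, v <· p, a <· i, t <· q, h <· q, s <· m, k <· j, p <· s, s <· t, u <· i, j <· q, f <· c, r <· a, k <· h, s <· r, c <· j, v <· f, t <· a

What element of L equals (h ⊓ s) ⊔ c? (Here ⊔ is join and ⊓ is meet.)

h ∧ s = p
p ∨ c = t

t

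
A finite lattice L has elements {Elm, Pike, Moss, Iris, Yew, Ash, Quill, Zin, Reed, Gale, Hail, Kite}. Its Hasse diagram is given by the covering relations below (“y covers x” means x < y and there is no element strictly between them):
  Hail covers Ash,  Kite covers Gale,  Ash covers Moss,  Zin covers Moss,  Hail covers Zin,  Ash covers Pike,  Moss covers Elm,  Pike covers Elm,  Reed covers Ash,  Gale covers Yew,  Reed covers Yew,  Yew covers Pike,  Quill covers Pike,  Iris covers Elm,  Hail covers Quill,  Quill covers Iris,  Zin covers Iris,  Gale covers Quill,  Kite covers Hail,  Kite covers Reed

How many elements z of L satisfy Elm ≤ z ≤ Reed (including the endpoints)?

6

The interval [Elm, Reed] = {Ash, Elm, Moss, Pike, Reed, Yew}, which has 6 elements.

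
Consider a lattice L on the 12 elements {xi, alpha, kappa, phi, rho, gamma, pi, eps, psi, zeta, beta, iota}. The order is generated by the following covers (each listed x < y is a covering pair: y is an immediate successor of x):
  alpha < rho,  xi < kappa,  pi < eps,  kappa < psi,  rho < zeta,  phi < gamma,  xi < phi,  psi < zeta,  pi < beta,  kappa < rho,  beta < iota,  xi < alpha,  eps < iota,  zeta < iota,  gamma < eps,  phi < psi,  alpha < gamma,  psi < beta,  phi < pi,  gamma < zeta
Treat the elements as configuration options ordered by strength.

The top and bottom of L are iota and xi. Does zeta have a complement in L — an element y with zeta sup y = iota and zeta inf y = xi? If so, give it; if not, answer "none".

none

For every candidate y, either zeta ∨ y ≠ iota or zeta ∧ y ≠ xi; no complement exists.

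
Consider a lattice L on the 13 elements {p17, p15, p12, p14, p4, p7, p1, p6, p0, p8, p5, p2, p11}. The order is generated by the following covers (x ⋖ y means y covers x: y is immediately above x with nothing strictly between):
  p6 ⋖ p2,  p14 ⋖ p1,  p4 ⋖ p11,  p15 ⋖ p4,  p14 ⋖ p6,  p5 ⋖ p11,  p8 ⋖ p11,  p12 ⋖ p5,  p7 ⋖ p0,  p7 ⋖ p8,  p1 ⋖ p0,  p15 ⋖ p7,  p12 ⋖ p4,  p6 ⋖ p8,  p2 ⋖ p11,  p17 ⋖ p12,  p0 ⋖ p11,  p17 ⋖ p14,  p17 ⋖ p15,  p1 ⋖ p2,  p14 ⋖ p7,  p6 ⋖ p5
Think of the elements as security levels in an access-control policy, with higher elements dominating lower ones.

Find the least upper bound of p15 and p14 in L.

p7

Common upper bounds of {p15, p14}: p0, p11, p7, p8.
The least among these is p7.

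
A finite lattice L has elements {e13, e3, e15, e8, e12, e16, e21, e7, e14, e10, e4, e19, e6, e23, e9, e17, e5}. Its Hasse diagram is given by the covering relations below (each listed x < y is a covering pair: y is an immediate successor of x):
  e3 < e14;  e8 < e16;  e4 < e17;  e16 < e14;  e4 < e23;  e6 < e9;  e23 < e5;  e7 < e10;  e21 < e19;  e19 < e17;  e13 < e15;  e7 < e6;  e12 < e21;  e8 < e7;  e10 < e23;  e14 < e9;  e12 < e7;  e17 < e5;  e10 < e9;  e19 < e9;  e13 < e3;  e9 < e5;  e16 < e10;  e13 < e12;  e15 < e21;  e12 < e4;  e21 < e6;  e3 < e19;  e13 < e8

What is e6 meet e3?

e13

Common lower bounds of {e6, e3}: e13.
The greatest among these is e13.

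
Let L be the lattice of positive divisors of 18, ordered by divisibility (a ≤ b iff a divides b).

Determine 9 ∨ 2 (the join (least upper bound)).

18

In the divisibility order, the join is the least common multiple: lcm(9, 2) = 18.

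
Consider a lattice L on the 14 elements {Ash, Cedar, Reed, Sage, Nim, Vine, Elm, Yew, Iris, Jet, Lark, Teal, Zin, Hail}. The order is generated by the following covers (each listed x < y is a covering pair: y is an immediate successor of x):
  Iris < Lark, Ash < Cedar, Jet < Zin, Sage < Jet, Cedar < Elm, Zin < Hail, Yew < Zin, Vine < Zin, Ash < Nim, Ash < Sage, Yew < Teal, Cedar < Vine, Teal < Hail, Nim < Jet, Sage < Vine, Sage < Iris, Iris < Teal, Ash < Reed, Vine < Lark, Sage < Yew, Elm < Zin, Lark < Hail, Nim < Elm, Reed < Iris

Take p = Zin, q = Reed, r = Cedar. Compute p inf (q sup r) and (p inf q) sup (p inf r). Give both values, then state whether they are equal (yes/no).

q sup r = Lark, so p inf (q sup r) = Zin inf Lark = Vine.
p inf q = Ash and p inf r = Cedar, so (p inf q) sup (p inf r) = Ash sup Cedar = Cedar.
Equal: no.

Vine; Cedar; no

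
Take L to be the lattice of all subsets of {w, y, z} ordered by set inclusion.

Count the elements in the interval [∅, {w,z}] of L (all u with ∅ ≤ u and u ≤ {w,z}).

The interval [∅, {w,z}] = {{w,z}, {w}, {z}, ∅}, which has 4 elements.

4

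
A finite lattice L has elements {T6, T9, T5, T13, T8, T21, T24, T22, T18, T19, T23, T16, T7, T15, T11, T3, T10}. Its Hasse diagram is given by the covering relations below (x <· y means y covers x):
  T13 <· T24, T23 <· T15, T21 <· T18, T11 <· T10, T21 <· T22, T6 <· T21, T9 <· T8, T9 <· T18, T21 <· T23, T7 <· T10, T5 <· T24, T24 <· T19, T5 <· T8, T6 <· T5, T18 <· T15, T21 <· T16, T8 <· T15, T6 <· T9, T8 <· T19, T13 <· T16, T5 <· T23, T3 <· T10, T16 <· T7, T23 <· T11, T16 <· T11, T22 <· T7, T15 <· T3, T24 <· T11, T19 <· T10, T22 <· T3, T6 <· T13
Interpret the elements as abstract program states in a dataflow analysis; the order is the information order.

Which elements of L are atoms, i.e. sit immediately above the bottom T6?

T13, T21, T5, T9

The atoms are exactly the elements that cover T6: T13, T21, T5, T9.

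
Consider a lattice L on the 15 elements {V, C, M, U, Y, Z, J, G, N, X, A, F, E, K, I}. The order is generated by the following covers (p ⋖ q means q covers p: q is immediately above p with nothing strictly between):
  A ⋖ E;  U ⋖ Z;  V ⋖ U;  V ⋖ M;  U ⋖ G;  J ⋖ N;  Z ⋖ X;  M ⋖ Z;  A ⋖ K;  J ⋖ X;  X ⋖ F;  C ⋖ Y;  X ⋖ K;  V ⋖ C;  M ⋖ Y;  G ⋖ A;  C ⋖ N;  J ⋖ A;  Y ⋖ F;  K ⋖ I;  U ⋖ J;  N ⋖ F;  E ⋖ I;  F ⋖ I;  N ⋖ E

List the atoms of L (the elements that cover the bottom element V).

The atoms are exactly the elements that cover V: C, M, U.

C, M, U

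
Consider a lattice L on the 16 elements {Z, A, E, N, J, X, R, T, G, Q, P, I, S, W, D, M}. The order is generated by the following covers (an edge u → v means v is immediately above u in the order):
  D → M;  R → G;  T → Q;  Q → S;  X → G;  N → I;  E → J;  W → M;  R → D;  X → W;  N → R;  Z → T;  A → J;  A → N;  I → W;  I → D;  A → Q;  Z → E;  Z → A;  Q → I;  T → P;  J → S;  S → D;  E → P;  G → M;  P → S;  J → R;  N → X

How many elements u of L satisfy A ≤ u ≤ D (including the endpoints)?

8

The interval [A, D] = {A, D, I, J, N, Q, R, S}, which has 8 elements.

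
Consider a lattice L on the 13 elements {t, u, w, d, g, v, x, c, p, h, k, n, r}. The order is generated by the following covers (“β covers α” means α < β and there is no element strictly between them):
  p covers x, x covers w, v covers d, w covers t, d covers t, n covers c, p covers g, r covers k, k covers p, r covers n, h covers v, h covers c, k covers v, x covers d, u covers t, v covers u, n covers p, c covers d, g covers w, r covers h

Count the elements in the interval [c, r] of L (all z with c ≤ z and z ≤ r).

4

The interval [c, r] = {c, h, n, r}, which has 4 elements.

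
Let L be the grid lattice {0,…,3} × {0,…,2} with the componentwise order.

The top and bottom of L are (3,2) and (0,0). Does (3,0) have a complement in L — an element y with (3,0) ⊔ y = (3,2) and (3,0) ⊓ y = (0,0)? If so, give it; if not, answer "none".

(0,2)

Need y with (3,0) ∨ y = (3,2) and (3,0) ∧ y = (0,0).
Checking each element gives: (0,2).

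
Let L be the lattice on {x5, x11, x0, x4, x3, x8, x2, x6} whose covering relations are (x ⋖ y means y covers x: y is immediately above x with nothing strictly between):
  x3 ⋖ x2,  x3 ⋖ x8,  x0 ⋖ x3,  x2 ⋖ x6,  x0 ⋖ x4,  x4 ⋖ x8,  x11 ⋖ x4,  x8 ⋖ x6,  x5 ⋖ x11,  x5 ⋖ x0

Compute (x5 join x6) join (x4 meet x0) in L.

x5 ∨ x6 = x6
x4 ∧ x0 = x0
x6 ∨ x0 = x6

x6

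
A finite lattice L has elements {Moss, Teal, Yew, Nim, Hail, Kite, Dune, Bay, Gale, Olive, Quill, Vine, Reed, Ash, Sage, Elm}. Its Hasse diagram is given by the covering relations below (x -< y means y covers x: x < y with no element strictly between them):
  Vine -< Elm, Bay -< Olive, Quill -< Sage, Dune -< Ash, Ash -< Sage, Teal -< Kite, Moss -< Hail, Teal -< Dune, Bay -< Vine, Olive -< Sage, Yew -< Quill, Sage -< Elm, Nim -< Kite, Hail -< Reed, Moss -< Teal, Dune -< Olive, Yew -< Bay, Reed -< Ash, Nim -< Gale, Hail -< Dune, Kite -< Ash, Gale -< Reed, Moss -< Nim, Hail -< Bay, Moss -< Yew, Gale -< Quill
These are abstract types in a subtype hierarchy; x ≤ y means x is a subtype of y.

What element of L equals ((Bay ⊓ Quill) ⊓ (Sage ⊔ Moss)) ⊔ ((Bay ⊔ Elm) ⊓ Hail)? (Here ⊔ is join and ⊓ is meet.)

Bay ∧ Quill = Yew
Sage ∨ Moss = Sage
Yew ∧ Sage = Yew
Bay ∨ Elm = Elm
Elm ∧ Hail = Hail
Yew ∨ Hail = Bay

Bay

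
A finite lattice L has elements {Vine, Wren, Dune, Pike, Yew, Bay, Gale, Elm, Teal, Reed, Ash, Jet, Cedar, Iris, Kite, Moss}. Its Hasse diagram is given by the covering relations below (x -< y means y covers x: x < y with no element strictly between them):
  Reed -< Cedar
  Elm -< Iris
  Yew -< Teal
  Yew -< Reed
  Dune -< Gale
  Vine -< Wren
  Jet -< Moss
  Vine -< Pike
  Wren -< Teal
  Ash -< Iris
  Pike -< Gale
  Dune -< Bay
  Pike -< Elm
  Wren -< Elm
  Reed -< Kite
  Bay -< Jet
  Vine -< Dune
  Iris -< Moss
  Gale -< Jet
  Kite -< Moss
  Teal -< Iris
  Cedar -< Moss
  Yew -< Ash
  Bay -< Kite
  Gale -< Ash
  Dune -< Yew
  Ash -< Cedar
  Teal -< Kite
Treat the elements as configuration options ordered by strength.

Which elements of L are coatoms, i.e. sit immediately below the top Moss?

The coatoms are exactly the elements covered by Moss: Cedar, Iris, Jet, Kite.

Cedar, Iris, Jet, Kite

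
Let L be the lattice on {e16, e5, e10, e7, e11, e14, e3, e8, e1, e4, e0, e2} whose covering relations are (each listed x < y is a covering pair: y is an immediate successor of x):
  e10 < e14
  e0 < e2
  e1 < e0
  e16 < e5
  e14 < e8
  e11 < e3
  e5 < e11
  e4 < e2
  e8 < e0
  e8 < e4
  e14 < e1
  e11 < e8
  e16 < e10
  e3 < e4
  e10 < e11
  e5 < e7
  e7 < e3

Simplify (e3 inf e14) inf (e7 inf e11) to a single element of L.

e3 ∧ e14 = e10
e7 ∧ e11 = e5
e10 ∧ e5 = e16

e16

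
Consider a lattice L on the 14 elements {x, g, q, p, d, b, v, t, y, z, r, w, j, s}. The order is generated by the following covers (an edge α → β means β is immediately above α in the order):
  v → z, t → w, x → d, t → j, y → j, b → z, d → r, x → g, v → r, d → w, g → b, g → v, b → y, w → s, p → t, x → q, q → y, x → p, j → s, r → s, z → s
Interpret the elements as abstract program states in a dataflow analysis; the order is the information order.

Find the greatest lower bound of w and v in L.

x

Common lower bounds of {w, v}: x.
The greatest among these is x.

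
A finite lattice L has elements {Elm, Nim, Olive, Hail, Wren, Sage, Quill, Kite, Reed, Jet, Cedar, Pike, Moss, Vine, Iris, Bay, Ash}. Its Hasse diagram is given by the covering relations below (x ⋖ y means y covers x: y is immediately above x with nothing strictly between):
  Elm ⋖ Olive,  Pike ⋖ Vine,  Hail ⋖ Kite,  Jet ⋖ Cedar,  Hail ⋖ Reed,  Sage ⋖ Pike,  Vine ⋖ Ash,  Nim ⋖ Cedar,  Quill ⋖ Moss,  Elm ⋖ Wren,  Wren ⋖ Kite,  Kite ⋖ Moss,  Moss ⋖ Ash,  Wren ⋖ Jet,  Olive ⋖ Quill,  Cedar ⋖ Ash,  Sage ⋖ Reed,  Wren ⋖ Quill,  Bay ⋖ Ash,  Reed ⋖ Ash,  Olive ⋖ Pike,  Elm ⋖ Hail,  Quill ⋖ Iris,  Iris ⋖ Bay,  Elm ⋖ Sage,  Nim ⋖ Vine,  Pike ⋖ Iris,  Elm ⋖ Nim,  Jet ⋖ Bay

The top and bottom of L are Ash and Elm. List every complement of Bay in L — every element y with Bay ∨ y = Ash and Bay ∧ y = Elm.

Hail, Nim

Need y with Bay ∨ y = Ash and Bay ∧ y = Elm.
Checking each element gives: Hail, Nim.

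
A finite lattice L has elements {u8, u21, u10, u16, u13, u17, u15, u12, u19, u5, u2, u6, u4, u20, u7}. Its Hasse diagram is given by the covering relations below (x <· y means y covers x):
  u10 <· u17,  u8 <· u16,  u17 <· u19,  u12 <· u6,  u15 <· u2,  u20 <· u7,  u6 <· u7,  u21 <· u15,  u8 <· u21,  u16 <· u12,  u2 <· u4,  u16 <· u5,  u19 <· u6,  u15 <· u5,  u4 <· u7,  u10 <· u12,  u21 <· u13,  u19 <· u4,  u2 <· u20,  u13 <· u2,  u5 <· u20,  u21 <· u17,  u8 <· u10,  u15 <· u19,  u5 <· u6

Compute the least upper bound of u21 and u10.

Common upper bounds of {u21, u10}: u17, u19, u4, u6, u7.
The least among these is u17.

u17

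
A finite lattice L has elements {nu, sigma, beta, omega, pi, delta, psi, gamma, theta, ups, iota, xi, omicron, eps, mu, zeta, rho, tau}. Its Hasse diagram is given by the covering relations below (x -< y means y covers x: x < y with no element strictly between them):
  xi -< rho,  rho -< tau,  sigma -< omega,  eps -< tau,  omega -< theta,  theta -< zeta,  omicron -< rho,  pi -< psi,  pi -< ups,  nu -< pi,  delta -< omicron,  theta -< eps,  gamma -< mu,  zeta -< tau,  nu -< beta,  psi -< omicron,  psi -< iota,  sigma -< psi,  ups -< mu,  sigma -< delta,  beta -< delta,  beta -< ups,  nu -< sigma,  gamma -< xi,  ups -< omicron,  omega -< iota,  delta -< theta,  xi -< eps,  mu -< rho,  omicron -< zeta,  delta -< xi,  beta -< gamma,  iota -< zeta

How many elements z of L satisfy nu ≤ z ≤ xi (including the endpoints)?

6

The interval [nu, xi] = {beta, delta, gamma, nu, sigma, xi}, which has 6 elements.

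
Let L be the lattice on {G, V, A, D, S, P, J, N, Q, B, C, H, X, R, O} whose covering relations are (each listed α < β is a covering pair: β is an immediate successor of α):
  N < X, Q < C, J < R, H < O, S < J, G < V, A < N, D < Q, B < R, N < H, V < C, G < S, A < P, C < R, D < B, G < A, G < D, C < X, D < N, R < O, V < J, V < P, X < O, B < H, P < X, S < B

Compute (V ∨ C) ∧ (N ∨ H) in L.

D

V ∨ C = C
N ∨ H = H
C ∧ H = D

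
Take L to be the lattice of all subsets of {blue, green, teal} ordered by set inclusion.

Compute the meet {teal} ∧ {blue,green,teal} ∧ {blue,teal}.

{teal}

Under ⊆, meet is intersection: {teal} ∩ {blue,green,teal} ∩ {blue,teal} = {teal}.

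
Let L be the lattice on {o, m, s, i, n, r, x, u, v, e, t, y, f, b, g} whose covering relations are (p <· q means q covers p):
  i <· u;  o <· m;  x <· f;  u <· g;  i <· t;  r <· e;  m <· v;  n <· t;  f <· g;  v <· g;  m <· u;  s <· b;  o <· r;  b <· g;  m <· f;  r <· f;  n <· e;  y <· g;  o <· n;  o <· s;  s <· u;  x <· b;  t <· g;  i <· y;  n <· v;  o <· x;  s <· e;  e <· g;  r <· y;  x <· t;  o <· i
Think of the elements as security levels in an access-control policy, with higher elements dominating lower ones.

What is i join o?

Common upper bounds of {i, o}: g, i, t, u, y.
The least among these is i.

i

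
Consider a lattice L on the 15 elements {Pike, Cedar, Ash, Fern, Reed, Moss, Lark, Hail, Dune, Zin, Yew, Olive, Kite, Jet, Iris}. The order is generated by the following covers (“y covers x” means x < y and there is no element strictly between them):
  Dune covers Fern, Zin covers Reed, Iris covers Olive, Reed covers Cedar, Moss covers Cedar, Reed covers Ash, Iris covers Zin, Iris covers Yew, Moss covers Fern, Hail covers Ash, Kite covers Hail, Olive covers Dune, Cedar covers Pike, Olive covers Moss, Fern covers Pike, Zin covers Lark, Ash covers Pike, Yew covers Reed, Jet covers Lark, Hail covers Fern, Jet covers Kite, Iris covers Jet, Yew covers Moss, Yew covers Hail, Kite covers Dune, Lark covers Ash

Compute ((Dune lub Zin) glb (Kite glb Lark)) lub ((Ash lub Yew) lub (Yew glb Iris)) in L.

Dune ∨ Zin = Iris
Kite ∧ Lark = Ash
Iris ∧ Ash = Ash
Ash ∨ Yew = Yew
Yew ∧ Iris = Yew
Yew ∨ Yew = Yew
Ash ∨ Yew = Yew

Yew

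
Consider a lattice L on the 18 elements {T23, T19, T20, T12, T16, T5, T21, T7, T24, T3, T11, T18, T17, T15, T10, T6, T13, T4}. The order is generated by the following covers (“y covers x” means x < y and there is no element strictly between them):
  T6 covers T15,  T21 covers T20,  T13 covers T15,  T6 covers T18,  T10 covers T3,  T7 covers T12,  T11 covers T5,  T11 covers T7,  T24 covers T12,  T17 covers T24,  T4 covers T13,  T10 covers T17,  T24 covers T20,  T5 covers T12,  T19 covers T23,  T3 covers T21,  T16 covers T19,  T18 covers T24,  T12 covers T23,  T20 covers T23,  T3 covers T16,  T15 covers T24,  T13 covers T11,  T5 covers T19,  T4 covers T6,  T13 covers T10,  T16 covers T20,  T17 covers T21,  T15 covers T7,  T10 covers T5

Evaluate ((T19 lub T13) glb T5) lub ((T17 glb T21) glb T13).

T10

T19 ∨ T13 = T13
T13 ∧ T5 = T5
T17 ∧ T21 = T21
T21 ∧ T13 = T21
T5 ∨ T21 = T10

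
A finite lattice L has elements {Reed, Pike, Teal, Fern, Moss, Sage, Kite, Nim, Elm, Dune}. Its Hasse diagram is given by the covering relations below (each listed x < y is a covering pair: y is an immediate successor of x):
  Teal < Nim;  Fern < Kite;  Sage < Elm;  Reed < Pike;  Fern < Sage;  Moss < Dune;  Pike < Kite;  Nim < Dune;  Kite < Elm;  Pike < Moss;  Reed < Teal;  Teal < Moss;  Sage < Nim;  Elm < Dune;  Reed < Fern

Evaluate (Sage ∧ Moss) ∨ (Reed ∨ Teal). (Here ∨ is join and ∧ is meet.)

Teal

Sage ∧ Moss = Reed
Reed ∨ Teal = Teal
Reed ∨ Teal = Teal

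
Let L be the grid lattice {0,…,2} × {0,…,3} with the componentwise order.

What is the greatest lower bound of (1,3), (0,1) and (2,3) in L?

In a product of chains, the meet is componentwise min, giving (0,1).

(0,1)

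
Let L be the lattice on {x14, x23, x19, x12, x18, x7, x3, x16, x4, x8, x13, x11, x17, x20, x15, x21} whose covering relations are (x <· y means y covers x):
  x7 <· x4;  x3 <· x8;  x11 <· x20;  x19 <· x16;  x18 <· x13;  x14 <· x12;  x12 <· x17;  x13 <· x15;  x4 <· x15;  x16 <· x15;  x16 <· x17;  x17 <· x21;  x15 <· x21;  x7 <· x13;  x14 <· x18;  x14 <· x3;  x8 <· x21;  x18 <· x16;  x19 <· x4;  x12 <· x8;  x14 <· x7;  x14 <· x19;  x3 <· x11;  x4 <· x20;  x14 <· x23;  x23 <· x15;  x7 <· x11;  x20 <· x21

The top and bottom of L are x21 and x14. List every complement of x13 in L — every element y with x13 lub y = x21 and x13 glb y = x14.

x12, x3, x8

Need y with x13 ∨ y = x21 and x13 ∧ y = x14.
Checking each element gives: x12, x3, x8.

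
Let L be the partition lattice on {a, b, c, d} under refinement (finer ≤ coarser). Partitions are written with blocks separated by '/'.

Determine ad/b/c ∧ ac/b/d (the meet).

Common lower bounds of {ad/b/c, ac/b/d}: a/b/c/d.
The greatest among these is a/b/c/d.

a/b/c/d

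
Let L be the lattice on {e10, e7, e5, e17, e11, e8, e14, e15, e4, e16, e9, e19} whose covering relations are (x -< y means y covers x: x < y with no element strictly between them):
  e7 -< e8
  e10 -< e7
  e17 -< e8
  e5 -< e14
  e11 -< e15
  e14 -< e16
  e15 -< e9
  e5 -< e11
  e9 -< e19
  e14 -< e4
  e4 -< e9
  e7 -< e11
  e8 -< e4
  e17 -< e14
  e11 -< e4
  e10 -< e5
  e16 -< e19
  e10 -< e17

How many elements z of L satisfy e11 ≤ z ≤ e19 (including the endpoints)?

The interval [e11, e19] = {e11, e15, e19, e4, e9}, which has 5 elements.

5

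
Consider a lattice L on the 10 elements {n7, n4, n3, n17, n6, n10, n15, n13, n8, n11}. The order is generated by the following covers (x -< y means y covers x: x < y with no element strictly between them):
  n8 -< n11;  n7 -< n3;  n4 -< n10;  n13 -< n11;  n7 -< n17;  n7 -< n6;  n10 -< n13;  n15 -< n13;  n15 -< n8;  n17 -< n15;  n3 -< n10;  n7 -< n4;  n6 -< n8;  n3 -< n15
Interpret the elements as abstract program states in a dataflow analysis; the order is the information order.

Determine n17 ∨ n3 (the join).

Common upper bounds of {n17, n3}: n11, n13, n15, n8.
The least among these is n15.

n15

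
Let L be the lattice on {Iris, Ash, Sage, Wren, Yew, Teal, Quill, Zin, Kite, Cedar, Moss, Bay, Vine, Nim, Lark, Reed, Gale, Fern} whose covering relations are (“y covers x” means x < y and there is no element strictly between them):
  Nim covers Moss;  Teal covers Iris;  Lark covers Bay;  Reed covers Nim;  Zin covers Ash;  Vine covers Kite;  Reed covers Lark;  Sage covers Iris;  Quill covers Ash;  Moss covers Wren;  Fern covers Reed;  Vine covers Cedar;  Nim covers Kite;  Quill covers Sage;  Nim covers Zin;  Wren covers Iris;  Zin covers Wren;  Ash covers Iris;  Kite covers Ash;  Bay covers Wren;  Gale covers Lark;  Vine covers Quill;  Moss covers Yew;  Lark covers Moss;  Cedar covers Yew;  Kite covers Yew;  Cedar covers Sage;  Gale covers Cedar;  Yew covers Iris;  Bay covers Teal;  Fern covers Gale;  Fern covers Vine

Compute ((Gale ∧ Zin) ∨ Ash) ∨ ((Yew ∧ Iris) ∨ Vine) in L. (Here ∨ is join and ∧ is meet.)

Gale ∧ Zin = Wren
Wren ∨ Ash = Zin
Yew ∧ Iris = Iris
Iris ∨ Vine = Vine
Zin ∨ Vine = Fern

Fern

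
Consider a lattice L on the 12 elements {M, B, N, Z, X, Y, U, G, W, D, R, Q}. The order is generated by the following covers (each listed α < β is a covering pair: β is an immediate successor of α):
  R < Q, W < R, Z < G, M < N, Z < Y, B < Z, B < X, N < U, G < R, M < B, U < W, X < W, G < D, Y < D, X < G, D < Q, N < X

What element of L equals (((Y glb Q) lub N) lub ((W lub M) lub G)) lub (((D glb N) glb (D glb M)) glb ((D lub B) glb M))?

Q

Y ∧ Q = Y
Y ∨ N = D
W ∨ M = W
W ∨ G = R
D ∨ R = Q
D ∧ N = N
D ∧ M = M
N ∧ M = M
D ∨ B = D
D ∧ M = M
M ∧ M = M
Q ∨ M = Q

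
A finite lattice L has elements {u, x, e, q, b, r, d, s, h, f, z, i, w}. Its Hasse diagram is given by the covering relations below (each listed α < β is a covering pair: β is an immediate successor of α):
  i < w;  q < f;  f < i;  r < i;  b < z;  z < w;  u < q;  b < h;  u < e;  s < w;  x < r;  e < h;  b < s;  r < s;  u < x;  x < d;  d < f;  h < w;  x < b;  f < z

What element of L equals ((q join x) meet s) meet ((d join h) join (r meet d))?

x

q ∨ x = f
f ∧ s = x
d ∨ h = w
r ∧ d = x
w ∨ x = w
x ∧ w = x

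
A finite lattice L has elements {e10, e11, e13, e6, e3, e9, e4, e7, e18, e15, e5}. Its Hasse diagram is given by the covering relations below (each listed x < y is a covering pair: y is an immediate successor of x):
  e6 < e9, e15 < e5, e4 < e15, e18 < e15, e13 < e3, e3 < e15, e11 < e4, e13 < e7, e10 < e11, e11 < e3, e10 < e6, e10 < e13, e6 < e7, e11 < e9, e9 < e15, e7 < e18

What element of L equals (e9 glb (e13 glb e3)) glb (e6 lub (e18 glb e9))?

e10

e13 ∧ e3 = e13
e9 ∧ e13 = e10
e18 ∧ e9 = e6
e6 ∨ e6 = e6
e10 ∧ e6 = e10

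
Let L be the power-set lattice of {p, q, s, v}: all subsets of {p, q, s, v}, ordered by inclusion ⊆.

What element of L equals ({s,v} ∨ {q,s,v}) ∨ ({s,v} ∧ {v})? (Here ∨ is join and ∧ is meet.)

{q,s,v}

{s,v} ∨ {q,s,v} = {q,s,v}
{s,v} ∧ {v} = {v}
{q,s,v} ∨ {v} = {q,s,v}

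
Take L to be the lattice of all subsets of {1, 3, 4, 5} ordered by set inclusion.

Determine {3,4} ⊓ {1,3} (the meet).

Under ⊆, meet is intersection: {3,4} ∩ {1,3} = {3}.

{3}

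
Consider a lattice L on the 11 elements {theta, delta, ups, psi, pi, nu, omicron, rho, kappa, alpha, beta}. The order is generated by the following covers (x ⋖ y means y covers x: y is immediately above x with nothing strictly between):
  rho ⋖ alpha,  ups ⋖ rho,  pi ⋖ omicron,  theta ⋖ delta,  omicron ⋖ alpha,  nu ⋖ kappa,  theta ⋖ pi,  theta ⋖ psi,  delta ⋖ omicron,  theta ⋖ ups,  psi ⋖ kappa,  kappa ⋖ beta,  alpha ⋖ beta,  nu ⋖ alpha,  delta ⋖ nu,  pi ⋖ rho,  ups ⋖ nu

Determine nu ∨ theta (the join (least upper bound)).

nu

Common upper bounds of {nu, theta}: alpha, beta, kappa, nu.
The least among these is nu.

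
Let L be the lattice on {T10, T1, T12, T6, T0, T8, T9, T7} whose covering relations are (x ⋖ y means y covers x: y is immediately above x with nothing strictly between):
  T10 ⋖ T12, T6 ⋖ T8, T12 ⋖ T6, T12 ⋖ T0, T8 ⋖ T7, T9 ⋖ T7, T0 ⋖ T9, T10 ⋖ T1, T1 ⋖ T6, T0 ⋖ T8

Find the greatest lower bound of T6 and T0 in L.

Common lower bounds of {T6, T0}: T10, T12.
The greatest among these is T12.

T12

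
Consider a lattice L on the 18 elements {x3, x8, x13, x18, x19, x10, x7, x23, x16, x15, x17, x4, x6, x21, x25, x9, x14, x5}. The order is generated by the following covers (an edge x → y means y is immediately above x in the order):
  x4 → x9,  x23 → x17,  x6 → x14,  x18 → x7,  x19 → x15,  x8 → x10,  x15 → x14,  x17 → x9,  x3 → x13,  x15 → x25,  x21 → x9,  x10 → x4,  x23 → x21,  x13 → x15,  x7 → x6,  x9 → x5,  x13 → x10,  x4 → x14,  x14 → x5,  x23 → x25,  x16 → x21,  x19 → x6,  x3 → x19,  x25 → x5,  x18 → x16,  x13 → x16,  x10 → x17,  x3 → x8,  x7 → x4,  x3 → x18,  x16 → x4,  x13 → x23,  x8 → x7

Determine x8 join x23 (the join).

x17

Common upper bounds of {x8, x23}: x17, x5, x9.
The least among these is x17.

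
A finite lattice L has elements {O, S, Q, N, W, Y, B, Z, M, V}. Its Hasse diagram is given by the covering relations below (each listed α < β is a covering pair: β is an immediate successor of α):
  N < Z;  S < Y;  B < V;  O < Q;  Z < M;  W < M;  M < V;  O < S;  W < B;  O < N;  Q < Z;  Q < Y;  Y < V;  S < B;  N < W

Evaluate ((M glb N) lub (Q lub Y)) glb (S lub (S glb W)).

S

M ∧ N = N
Q ∨ Y = Y
N ∨ Y = V
S ∧ W = O
S ∨ O = S
V ∧ S = S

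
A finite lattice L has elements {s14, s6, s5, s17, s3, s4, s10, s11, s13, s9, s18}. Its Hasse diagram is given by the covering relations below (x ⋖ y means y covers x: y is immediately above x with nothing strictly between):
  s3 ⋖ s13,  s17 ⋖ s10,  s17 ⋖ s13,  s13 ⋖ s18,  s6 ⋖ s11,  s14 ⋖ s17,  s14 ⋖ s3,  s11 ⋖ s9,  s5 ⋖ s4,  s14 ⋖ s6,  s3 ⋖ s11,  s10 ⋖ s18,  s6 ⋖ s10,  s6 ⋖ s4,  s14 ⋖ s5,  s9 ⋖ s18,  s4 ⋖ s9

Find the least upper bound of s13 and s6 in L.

s18

Common upper bounds of {s13, s6}: s18.
The least among these is s18.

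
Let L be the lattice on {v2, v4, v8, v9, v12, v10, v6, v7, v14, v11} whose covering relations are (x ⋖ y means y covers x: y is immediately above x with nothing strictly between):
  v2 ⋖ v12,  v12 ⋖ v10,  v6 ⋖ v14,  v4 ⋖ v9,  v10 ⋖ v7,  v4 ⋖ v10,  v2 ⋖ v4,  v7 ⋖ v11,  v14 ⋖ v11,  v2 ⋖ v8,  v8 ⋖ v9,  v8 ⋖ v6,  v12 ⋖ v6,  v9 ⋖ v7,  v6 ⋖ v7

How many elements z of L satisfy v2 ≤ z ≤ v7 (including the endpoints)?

The interval [v2, v7] = {v10, v12, v2, v4, v6, v7, v8, v9}, which has 8 elements.

8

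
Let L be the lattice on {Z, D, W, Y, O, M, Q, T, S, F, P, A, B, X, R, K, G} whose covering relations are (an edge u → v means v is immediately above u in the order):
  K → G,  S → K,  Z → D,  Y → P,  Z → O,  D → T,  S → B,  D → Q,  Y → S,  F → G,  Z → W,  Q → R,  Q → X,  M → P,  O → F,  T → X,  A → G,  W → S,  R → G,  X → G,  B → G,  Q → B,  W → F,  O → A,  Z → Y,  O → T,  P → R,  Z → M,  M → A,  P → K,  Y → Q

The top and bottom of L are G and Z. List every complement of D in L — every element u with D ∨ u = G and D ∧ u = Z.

A, F, K

Need u with D ∨ u = G and D ∧ u = Z.
Checking each element gives: A, F, K.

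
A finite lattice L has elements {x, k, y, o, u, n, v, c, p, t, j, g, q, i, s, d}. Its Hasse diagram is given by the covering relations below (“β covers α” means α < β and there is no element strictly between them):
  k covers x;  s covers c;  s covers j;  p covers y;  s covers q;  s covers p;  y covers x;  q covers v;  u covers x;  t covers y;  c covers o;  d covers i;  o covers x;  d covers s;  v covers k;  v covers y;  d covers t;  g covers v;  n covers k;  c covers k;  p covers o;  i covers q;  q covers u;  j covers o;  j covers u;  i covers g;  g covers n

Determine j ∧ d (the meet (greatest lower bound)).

Common lower bounds of {j, d}: j, o, u, x.
The greatest among these is j.

j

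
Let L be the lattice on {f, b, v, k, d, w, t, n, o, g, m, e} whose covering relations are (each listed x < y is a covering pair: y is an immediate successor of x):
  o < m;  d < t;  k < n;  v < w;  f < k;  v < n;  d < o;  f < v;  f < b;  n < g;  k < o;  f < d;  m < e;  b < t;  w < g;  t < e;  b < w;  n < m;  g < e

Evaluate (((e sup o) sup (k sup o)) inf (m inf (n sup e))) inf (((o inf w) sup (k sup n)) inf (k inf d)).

e ∨ o = e
k ∨ o = o
e ∨ o = e
n ∨ e = e
m ∧ e = m
e ∧ m = m
o ∧ w = f
k ∨ n = n
f ∨ n = n
k ∧ d = f
n ∧ f = f
m ∧ f = f

f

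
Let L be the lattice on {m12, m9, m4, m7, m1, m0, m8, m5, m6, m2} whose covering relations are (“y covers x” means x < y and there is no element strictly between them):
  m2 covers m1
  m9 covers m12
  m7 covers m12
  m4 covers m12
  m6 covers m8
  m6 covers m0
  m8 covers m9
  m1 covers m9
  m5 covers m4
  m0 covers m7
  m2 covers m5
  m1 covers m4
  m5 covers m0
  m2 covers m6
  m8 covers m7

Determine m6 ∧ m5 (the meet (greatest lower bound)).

Common lower bounds of {m6, m5}: m0, m12, m7.
The greatest among these is m0.

m0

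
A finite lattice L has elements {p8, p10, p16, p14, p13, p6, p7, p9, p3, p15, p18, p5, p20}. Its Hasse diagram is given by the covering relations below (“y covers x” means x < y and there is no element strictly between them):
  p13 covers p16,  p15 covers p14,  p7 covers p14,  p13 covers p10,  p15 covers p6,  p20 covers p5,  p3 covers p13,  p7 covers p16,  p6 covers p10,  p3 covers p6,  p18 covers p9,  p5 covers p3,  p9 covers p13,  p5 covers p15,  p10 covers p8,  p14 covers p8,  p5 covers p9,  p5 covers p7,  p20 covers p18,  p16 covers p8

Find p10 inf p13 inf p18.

p10

Common lower bounds of {p10, p13, p18}: p10, p8.
The greatest among these is p10.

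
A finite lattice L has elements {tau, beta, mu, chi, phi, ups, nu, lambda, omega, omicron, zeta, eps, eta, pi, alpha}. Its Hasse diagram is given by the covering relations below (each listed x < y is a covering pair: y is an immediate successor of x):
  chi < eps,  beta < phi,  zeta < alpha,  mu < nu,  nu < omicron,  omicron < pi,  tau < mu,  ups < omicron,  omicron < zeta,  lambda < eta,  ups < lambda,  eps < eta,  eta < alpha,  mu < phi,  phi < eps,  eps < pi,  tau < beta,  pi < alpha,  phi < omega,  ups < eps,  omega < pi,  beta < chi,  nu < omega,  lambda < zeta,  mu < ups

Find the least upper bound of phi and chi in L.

eps

Common upper bounds of {phi, chi}: alpha, eps, eta, pi.
The least among these is eps.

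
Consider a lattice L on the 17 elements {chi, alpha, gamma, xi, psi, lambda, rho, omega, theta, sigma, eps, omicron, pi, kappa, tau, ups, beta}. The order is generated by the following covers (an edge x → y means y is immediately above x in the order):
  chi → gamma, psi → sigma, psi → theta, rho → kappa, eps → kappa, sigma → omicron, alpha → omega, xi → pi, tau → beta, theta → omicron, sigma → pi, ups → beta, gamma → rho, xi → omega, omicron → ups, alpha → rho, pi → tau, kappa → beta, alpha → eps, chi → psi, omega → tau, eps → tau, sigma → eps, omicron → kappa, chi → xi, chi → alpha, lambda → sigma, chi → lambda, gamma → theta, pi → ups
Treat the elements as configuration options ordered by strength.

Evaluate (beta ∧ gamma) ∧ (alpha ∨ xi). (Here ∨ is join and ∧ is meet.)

chi

beta ∧ gamma = gamma
alpha ∨ xi = omega
gamma ∧ omega = chi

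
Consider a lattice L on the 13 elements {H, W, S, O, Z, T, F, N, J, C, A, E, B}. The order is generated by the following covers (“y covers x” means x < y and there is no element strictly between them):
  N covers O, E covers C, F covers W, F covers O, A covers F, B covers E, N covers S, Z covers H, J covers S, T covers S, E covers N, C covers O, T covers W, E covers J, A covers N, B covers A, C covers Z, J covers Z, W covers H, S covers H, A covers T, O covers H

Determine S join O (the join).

Common upper bounds of {S, O}: A, B, E, N.
The least among these is N.

N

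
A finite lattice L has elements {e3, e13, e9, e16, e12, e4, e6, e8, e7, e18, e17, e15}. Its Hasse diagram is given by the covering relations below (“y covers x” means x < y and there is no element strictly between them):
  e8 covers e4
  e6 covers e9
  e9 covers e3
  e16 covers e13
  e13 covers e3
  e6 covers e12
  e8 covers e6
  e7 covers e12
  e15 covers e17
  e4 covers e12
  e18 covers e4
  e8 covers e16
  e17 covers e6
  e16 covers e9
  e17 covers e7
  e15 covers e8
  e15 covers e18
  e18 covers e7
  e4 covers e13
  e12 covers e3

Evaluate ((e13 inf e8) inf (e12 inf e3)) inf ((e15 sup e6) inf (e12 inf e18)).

e13 ∧ e8 = e13
e12 ∧ e3 = e3
e13 ∧ e3 = e3
e15 ∨ e6 = e15
e12 ∧ e18 = e12
e15 ∧ e12 = e12
e3 ∧ e12 = e3

e3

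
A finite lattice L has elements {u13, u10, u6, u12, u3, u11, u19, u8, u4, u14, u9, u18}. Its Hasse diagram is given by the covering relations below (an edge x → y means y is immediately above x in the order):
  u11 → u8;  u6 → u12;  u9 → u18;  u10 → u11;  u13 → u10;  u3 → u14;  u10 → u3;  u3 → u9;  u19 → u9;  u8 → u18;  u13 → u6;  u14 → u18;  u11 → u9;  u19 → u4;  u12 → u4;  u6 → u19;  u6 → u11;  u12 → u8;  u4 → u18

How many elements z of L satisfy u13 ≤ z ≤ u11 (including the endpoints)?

The interval [u13, u11] = {u10, u11, u13, u6}, which has 4 elements.

4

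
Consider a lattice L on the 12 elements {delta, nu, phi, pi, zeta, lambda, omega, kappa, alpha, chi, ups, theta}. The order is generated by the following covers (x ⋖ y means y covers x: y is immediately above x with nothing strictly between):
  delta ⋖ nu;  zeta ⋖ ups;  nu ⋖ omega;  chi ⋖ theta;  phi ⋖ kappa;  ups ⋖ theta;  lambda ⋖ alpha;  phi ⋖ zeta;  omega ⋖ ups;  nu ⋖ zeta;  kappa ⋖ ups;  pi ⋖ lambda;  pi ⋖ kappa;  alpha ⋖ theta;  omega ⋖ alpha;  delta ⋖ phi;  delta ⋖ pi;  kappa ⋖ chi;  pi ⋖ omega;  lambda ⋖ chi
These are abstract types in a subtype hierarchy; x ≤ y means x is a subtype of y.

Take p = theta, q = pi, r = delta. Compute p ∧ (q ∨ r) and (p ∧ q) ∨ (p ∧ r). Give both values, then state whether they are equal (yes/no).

pi; pi; yes

q ∨ r = pi, so p ∧ (q ∨ r) = theta ∧ pi = pi.
p ∧ q = pi and p ∧ r = delta, so (p ∧ q) ∨ (p ∧ r) = pi ∨ delta = pi.
Equal: yes.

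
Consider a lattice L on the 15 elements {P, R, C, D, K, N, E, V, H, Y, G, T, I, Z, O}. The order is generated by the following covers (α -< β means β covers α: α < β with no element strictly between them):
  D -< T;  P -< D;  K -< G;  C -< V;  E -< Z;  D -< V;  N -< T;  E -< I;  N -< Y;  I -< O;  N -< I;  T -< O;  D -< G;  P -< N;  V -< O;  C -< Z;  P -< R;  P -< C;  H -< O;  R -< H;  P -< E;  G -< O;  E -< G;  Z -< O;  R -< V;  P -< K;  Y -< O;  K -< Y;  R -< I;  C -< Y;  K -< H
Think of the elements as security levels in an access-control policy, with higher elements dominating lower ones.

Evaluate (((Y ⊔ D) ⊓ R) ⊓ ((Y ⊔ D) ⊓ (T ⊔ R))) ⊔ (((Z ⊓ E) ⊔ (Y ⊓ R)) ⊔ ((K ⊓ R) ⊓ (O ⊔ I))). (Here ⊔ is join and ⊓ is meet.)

I

Y ∨ D = O
O ∧ R = R
Y ∨ D = O
T ∨ R = O
O ∧ O = O
R ∧ O = R
Z ∧ E = E
Y ∧ R = P
E ∨ P = E
K ∧ R = P
O ∨ I = O
P ∧ O = P
E ∨ P = E
R ∨ E = I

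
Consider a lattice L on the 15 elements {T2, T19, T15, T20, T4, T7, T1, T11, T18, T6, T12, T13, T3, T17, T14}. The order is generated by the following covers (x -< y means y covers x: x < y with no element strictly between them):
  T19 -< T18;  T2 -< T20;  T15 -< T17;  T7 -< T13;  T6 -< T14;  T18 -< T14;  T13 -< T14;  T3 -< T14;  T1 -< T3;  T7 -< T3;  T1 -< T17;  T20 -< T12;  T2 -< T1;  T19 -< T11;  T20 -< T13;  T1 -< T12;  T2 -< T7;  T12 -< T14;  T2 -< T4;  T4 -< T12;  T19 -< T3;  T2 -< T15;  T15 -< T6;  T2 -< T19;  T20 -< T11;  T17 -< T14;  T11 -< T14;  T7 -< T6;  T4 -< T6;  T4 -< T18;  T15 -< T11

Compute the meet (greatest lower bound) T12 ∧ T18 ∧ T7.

Common lower bounds of {T12, T18, T7}: T2.
The greatest among these is T2.

T2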